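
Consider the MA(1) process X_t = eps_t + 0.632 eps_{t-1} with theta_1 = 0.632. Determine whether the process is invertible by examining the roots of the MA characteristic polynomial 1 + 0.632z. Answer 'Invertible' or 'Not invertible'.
\text{Invertible}

The MA(q) characteristic polynomial is P(z) = 1 + 0.632z.
Invertibility requires all roots to lie outside the unit circle, i.e. |z| > 1 for every root.
This is linear in z: 1 + (0.632) z = 0  =>  z = -1/(0.632) = -1.582278,  |z| = 1.582278.
Moduli of all roots: 1.5823.
All moduli strictly greater than 1? Yes.
Verdict: Invertible.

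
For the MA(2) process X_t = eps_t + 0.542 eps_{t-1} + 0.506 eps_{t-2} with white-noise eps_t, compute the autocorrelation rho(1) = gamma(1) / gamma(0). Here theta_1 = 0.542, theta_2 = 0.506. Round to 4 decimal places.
\rho(1) = 0.5267

For an MA(q) process with theta_0 = 1, the autocovariance is
  gamma(k) = sigma^2 * sum_{i=0..q-k} theta_i * theta_{i+k},
and rho(k) = gamma(k) / gamma(0). Sigma^2 cancels.
  numerator   = (1)*(0.542) + (0.542)*(0.506) = 0.816252.
  denominator = (1)^2 + (0.542)^2 + (0.506)^2 = 1.5498.
  rho(1) = 0.816252 / 1.5498 = 0.5267.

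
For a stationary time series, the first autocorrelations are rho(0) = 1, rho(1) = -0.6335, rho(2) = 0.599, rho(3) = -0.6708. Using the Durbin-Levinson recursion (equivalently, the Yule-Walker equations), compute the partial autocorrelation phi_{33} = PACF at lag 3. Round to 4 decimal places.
\phi_{33} = -0.3889

The PACF at lag k is phi_{kk}, the last component of the solution
to the Yule-Walker system G_k phi = r_k where
  (G_k)_{ij} = rho(|i - j|), (r_k)_i = rho(i), i,j = 1..k.
Equivalently, Durbin-Levinson gives phi_{kk} iteratively:
  phi_{11} = rho(1)
  phi_{kk} = [rho(k) - sum_{j=1..k-1} phi_{k-1,j} rho(k-j)]
            / [1 - sum_{j=1..k-1} phi_{k-1,j} rho(j)],
  phi_{k,j} = phi_{k-1,j} - phi_{kk} phi_{k-1,k-j},  j = 1..k-1.
Step k = 1:
  phi_11 = rho(1) = -0.6335.
Step k = 2:
  phi_22 = [rho(2) - phi_11 rho(1)] / [1 - phi_11 rho(1)] = [0.599 - (-0.6335)(-0.6335)] / [1 - (-0.6335)(-0.6335)]
         = 0.19767775 / 0.59867775 = 0.330191.
  Update: phi_21 = phi_11 - phi_22 phi_11 = -0.6335 - (0.330191)(-0.6335) = -0.424324.
Step k = 3:
  phi_33 = [rho(3) - phi_21 rho(2) - phi_22 rho(1)] / [1 - phi_21 rho(1) - phi_22 rho(2)]
    numerator   = -0.6708 - (-0.424324)(0.599) - (0.330191)(-0.6335) = -0.20745403
    denominator = 1 - (-0.424324)(-0.6335) - (0.330191)(0.599) = 0.53340642
  phi_33 = -0.20745403 / 0.53340642 = -0.3889.
Therefore phi_{33} = -0.3889.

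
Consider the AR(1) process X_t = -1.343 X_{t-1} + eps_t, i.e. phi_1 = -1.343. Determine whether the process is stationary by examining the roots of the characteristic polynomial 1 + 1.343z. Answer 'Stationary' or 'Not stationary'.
\text{Not stationary}

The AR(p) characteristic polynomial is P(z) = 1 + 1.343z.
Stationarity requires all roots to lie outside the unit circle, i.e. |z| > 1 for every root.
This is linear in z: 1 + (1.343) z = 0  =>  z = -1/(1.343) = -0.744602,  |z| = 0.744602.
Moduli of all roots: 0.7446.
All moduli strictly greater than 1? No.
Verdict: Not stationary.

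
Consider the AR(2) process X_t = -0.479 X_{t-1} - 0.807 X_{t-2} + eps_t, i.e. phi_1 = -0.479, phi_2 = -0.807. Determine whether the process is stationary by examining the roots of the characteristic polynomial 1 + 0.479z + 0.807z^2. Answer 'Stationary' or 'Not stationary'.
\text{Stationary}

The AR(p) characteristic polynomial is P(z) = 1 + 0.479z + 0.807z^2.
Stationarity requires all roots to lie outside the unit circle, i.e. |z| > 1 for every root.
Set 1 + (0.479) z + (0.807) z^2 = 0, i.e. a z^2 + b z + c = 0 with a = 0.807, b = 0.479, c = 1.
Discriminant D = b^2 - 4ac = (0.479)^2 - 4*(0.807)*1 = 0.229441 - (3.228) = -2.998559.
D < 0, so the roots are the complex-conjugate pair z = (-b +/- i sqrt(-D)) / (2a) = -0.2968 +/- 1.0729i.
For a conjugate pair |z|^2 = z * conj(z) = (product of roots) = c/a = 1/(0.807) = 1.239157, so |z| = sqrt(1.239157) = 1.1132 for both roots.
Moduli of all roots: 1.1132, 1.1132.
All moduli strictly greater than 1? Yes.
Verdict: Stationary.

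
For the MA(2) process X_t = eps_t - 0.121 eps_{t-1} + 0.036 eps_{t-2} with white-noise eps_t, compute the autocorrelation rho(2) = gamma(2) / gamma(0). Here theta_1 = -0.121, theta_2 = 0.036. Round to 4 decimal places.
\rho(2) = 0.0354

For an MA(q) process with theta_0 = 1, the autocovariance is
  gamma(k) = sigma^2 * sum_{i=0..q-k} theta_i * theta_{i+k},
and rho(k) = gamma(k) / gamma(0). Sigma^2 cancels.
  numerator   = (1)*(0.036) = 0.036.
  denominator = (1)^2 + (-0.121)^2 + (0.036)^2 = 1.015937.
  rho(2) = 0.036 / 1.015937 = 0.0354.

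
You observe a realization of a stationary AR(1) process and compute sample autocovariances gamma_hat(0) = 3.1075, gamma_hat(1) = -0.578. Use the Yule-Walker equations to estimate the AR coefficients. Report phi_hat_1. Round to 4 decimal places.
\hat\phi_{1} = -0.1860

The Yule-Walker equations for an AR(p) process read, in matrix form,
  Gamma_p phi = r_p,   with   (Gamma_p)_{ij} = gamma(|i - j|),
                       (r_p)_i = gamma(i),   i,j = 1..p.
Substitute the sample gammas (Toeplitz matrix and right-hand side of size 1):
  Gamma_p = [[3.1075]]
  r_p     = [-0.578]
With p = 1 this is the single equation gamma(0) phi_1 = gamma(1):
  phi_hat_1 = gamma(1) / gamma(0) = -0.578 / 3.1075 = -0.1860.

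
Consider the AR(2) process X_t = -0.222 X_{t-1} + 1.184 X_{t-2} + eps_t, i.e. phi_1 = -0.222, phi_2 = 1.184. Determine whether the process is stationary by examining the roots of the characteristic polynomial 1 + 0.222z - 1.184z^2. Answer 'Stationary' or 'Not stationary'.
\text{Not stationary}

The AR(p) characteristic polynomial is P(z) = 1 + 0.222z - 1.184z^2.
Stationarity requires all roots to lie outside the unit circle, i.e. |z| > 1 for every root.
Set 1 + (0.222) z + (-1.184) z^2 = 0, i.e. a z^2 + b z + c = 0 with a = -1.184, b = 0.222, c = 1.
Discriminant D = b^2 - 4ac = (0.222)^2 - 4*(-1.184)*1 = 0.049284 - (-4.736) = 4.785284.
D >= 0, so the roots are real: z = (-b +/- sqrt(D)) / (2a) = (-0.222 +/- 2.187529) / (-2.368).
  z_1 = (-0.222 + 2.187529) / (-2.368) = -0.83,   |z_1| = 0.83.
  z_2 = (-0.222 - 2.187529) / (-2.368) = 1.0175,   |z_2| = 1.0175.
Moduli of all roots: 0.8300, 1.0175.
All moduli strictly greater than 1? No.
Verdict: Not stationary.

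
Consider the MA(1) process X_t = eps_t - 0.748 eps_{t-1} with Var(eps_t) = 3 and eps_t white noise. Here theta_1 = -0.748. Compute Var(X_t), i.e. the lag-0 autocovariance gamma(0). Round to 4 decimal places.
\gamma(0) = 4.6785

For an MA(q) process X_t = eps_t + sum_i theta_i eps_{t-i} with
Var(eps_t) = sigma^2, the variance is
  gamma(0) = sigma^2 * (1 + sum_i theta_i^2).
  sum_i theta_i^2 = (-0.748)^2 = 0.559504.
  gamma(0) = 3 * (1 + 0.559504) = 3 * 1.559504 = 4.678512, which rounds to 4.6785.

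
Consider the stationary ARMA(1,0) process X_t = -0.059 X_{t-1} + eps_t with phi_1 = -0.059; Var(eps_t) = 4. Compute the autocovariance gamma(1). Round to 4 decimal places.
\gamma(1) = -0.2368

Multiply the model equation by X_{t-k} and take expectations. With theta_0 = psi_0 = 1 and psi_j the MA(infinity) weights, this gives
  gamma(k) - sum_i phi_i gamma(k-i) = c_k,
  c_k = sigma^2 * sum_{j=k..q} theta_j psi_{j-k}   (c_k = 0 for k > q),
using gamma(-m) = gamma(m).
Pure AR (q = 0): c_0 = sigma^2 = 4, c_k = 0 for k >= 1.
Equations for k = 0 and k = 1 (AR order 1):
  gamma(0) = phi_1 gamma(1) + c_0
  gamma(1) = phi_1 gamma(0) + c_1
Substituting the second into the first: gamma(0) (1 - phi_1^2) = c_0 + phi_1 c_1, so
  gamma(0) = c_0 / (1 - phi_1^2) = 4 / (1 - (-0.059)^2) = 4 / 0.996519 = 4.013973.
  gamma(1) = phi_1 gamma(0) = (-0.059)(4.013973) = -0.236824.
Therefore gamma(1) = -0.2368 (to 4 decimal places).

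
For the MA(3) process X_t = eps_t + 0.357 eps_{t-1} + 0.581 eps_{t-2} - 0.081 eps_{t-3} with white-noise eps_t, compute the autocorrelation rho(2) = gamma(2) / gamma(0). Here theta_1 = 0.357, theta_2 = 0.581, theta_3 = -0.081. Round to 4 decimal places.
\rho(2) = 0.3752

For an MA(q) process with theta_0 = 1, the autocovariance is
  gamma(k) = sigma^2 * sum_{i=0..q-k} theta_i * theta_{i+k},
and rho(k) = gamma(k) / gamma(0). Sigma^2 cancels.
  numerator   = (1)*(0.581) + (0.357)*(-0.081) = 0.552083.
  denominator = (1)^2 + (0.357)^2 + (0.581)^2 + (-0.081)^2 = 1.471571.
  rho(2) = 0.552083 / 1.471571 = 0.3752.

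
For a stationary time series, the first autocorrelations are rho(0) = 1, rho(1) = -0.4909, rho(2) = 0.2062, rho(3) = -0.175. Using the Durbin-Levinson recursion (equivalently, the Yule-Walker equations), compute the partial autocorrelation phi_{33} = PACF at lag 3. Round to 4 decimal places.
\phi_{33} = -0.1210

The PACF at lag k is phi_{kk}, the last component of the solution
to the Yule-Walker system G_k phi = r_k where
  (G_k)_{ij} = rho(|i - j|), (r_k)_i = rho(i), i,j = 1..k.
Equivalently, Durbin-Levinson gives phi_{kk} iteratively:
  phi_{11} = rho(1)
  phi_{kk} = [rho(k) - sum_{j=1..k-1} phi_{k-1,j} rho(k-j)]
            / [1 - sum_{j=1..k-1} phi_{k-1,j} rho(j)],
  phi_{k,j} = phi_{k-1,j} - phi_{kk} phi_{k-1,k-j},  j = 1..k-1.
Step k = 1:
  phi_11 = rho(1) = -0.4909.
Step k = 2:
  phi_22 = [rho(2) - phi_11 rho(1)] / [1 - phi_11 rho(1)] = [0.2062 - (-0.4909)(-0.4909)] / [1 - (-0.4909)(-0.4909)]
         = -0.03478281 / 0.75901719 = -0.045826.
  Update: phi_21 = phi_11 - phi_22 phi_11 = -0.4909 - (-0.045826)(-0.4909) = -0.513396.
Step k = 3:
  phi_33 = [rho(3) - phi_21 rho(2) - phi_22 rho(1)] / [1 - phi_21 rho(1) - phi_22 rho(2)]
    numerator   = -0.175 - (-0.513396)(0.2062) - (-0.045826)(-0.4909) = -0.09163378
    denominator = 1 - (-0.513396)(-0.4909) - (-0.045826)(0.2062) = 0.75742323
  phi_33 = -0.09163378 / 0.75742323 = -0.121.
Therefore phi_{33} = -0.1210.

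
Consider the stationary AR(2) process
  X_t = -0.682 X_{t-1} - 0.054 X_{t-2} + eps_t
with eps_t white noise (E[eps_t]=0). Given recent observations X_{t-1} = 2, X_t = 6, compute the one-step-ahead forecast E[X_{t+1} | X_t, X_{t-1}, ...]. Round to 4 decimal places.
E[X_{t+1} \mid \mathcal F_t] = -4.2000

For an AR(p) model X_t = c + sum_i phi_i X_{t-i} + eps_t, the
one-step-ahead conditional mean is
  E[X_{t+1} | X_t, ...] = c + sum_i phi_i X_{t+1-i}.
Substitute known values:
  E[X_{t+1} | ...] = (-0.682) * (6) + (-0.054) * (2)
                   = -4.2000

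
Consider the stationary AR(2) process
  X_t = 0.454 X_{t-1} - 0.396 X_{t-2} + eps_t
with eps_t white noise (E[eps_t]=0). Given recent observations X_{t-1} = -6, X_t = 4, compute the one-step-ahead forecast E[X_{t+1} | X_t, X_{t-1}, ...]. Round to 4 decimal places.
E[X_{t+1} \mid \mathcal F_t] = 4.1920

For an AR(p) model X_t = c + sum_i phi_i X_{t-i} + eps_t, the
one-step-ahead conditional mean is
  E[X_{t+1} | X_t, ...] = c + sum_i phi_i X_{t+1-i}.
Substitute known values:
  E[X_{t+1} | ...] = (0.454) * (4) + (-0.396) * (-6)
                   = 4.1920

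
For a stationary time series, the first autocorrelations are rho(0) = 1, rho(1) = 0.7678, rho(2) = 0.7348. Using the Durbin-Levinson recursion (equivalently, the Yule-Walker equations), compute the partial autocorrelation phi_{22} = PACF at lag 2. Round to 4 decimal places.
\phi_{22} = 0.3539

The PACF at lag k is phi_{kk}, the last component of the solution
to the Yule-Walker system G_k phi = r_k where
  (G_k)_{ij} = rho(|i - j|), (r_k)_i = rho(i), i,j = 1..k.
Equivalently, Durbin-Levinson gives phi_{kk} iteratively:
  phi_{11} = rho(1)
  phi_{kk} = [rho(k) - sum_{j=1..k-1} phi_{k-1,j} rho(k-j)]
            / [1 - sum_{j=1..k-1} phi_{k-1,j} rho(j)],
  phi_{k,j} = phi_{k-1,j} - phi_{kk} phi_{k-1,k-j},  j = 1..k-1.
Step k = 1:
  phi_11 = rho(1) = 0.7678.
Step k = 2:
  phi_22 = [rho(2) - phi_11 rho(1)] / [1 - phi_11 rho(1)] = [0.7348 - (0.7678)(0.7678)] / [1 - (0.7678)(0.7678)]
         = 0.14528316 / 0.41048316 = 0.3539.
Therefore phi_{22} = 0.3539.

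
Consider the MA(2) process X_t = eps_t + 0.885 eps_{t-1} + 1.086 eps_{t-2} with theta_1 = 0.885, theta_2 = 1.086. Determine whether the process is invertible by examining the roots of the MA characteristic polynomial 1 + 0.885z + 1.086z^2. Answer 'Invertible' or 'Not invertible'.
\text{Not invertible}

The MA(q) characteristic polynomial is P(z) = 1 + 0.885z + 1.086z^2.
Invertibility requires all roots to lie outside the unit circle, i.e. |z| > 1 for every root.
Set 1 + (0.885) z + (1.086) z^2 = 0, i.e. a z^2 + b z + c = 0 with a = 1.086, b = 0.885, c = 1.
Discriminant D = b^2 - 4ac = (0.885)^2 - 4*(1.086)*1 = 0.783225 - (4.344) = -3.560775.
D < 0, so the roots are the complex-conjugate pair z = (-b +/- i sqrt(-D)) / (2a) = -0.4075 +/- 0.8688i.
For a conjugate pair |z|^2 = z * conj(z) = (product of roots) = c/a = 1/(1.086) = 0.92081, so |z| = sqrt(0.92081) = 0.9596 for both roots.
Moduli of all roots: 0.9596, 0.9596.
All moduli strictly greater than 1? No.
Verdict: Not invertible.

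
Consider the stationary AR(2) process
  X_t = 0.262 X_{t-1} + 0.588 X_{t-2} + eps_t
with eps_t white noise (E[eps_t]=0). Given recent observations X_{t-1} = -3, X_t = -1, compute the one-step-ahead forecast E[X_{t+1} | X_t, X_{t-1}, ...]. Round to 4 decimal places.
E[X_{t+1} \mid \mathcal F_t] = -2.0260

For an AR(p) model X_t = c + sum_i phi_i X_{t-i} + eps_t, the
one-step-ahead conditional mean is
  E[X_{t+1} | X_t, ...] = c + sum_i phi_i X_{t+1-i}.
Substitute known values:
  E[X_{t+1} | ...] = (0.262) * (-1) + (0.588) * (-3)
                   = -2.0260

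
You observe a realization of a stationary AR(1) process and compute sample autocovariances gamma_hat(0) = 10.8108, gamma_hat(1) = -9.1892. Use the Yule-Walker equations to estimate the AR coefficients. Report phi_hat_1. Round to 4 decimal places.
\hat\phi_{1} = -0.8500

The Yule-Walker equations for an AR(p) process read, in matrix form,
  Gamma_p phi = r_p,   with   (Gamma_p)_{ij} = gamma(|i - j|),
                       (r_p)_i = gamma(i),   i,j = 1..p.
Substitute the sample gammas (Toeplitz matrix and right-hand side of size 1):
  Gamma_p = [[10.8108]]
  r_p     = [-9.1892]
With p = 1 this is the single equation gamma(0) phi_1 = gamma(1):
  phi_hat_1 = gamma(1) / gamma(0) = -9.1892 / 10.8108 = -0.8500.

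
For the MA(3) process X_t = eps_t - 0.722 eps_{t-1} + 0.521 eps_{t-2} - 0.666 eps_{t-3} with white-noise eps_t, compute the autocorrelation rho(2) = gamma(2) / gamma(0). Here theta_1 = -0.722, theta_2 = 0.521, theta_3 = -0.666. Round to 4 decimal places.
\rho(2) = 0.4480

For an MA(q) process with theta_0 = 1, the autocovariance is
  gamma(k) = sigma^2 * sum_{i=0..q-k} theta_i * theta_{i+k},
and rho(k) = gamma(k) / gamma(0). Sigma^2 cancels.
  numerator   = (1)*(0.521) + (-0.722)*(-0.666) = 1.001852.
  denominator = (1)^2 + (-0.722)^2 + (0.521)^2 + (-0.666)^2 = 2.236281.
  rho(2) = 1.001852 / 2.236281 = 0.4480.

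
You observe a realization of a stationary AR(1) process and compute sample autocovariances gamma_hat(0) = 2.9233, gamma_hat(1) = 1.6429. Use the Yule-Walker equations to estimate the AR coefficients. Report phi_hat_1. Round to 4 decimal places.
\hat\phi_{1} = 0.5620

The Yule-Walker equations for an AR(p) process read, in matrix form,
  Gamma_p phi = r_p,   with   (Gamma_p)_{ij} = gamma(|i - j|),
                       (r_p)_i = gamma(i),   i,j = 1..p.
Substitute the sample gammas (Toeplitz matrix and right-hand side of size 1):
  Gamma_p = [[2.9233]]
  r_p     = [1.6429]
With p = 1 this is the single equation gamma(0) phi_1 = gamma(1):
  phi_hat_1 = gamma(1) / gamma(0) = 1.6429 / 2.9233 = 0.5620.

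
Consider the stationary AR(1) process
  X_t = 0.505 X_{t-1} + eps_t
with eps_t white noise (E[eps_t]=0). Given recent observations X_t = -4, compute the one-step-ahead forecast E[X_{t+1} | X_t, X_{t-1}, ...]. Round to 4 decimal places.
E[X_{t+1} \mid \mathcal F_t] = -2.0200

For an AR(p) model X_t = c + sum_i phi_i X_{t-i} + eps_t, the
one-step-ahead conditional mean is
  E[X_{t+1} | X_t, ...] = c + sum_i phi_i X_{t+1-i}.
Substitute known values:
  E[X_{t+1} | ...] = (0.505) * (-4)
                   = -2.0200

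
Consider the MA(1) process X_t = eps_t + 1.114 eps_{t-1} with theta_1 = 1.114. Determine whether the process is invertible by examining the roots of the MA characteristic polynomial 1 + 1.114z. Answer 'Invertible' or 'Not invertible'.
\text{Not invertible}

The MA(q) characteristic polynomial is P(z) = 1 + 1.114z.
Invertibility requires all roots to lie outside the unit circle, i.e. |z| > 1 for every root.
This is linear in z: 1 + (1.114) z = 0  =>  z = -1/(1.114) = -0.897666,  |z| = 0.897666.
Moduli of all roots: 0.8977.
All moduli strictly greater than 1? No.
Verdict: Not invertible.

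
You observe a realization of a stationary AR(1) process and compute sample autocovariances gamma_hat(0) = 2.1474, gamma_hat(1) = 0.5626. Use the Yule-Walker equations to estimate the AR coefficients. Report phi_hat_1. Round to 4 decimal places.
\hat\phi_{1} = 0.2620

The Yule-Walker equations for an AR(p) process read, in matrix form,
  Gamma_p phi = r_p,   with   (Gamma_p)_{ij} = gamma(|i - j|),
                       (r_p)_i = gamma(i),   i,j = 1..p.
Substitute the sample gammas (Toeplitz matrix and right-hand side of size 1):
  Gamma_p = [[2.1474]]
  r_p     = [0.5626]
With p = 1 this is the single equation gamma(0) phi_1 = gamma(1):
  phi_hat_1 = gamma(1) / gamma(0) = 0.5626 / 2.1474 = 0.2620.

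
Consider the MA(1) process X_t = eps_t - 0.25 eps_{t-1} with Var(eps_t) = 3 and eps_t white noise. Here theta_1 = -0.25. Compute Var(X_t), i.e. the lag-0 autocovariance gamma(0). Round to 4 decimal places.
\gamma(0) = 3.1875

For an MA(q) process X_t = eps_t + sum_i theta_i eps_{t-i} with
Var(eps_t) = sigma^2, the variance is
  gamma(0) = sigma^2 * (1 + sum_i theta_i^2).
  sum_i theta_i^2 = (-0.25)^2 = 0.0625.
  gamma(0) = 3 * (1 + 0.0625) = 3 * 1.0625 = 3.1875.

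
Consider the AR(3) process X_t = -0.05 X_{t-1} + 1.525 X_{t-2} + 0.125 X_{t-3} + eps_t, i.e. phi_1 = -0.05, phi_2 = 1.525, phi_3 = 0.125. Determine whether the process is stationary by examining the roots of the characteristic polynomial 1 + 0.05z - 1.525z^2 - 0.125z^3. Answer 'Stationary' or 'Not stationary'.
\text{Not stationary}

The AR(p) characteristic polynomial is P(z) = 1 + 0.05z - 1.525z^2 - 0.125z^3.
Stationarity requires all roots to lie outside the unit circle, i.e. |z| > 1 for every root.
Degree 3: look for a simple real root z0 first, then factor out (1 - z/z0) and solve the remaining quadratic.
Testing z0 = 0.8: P(0.8) = 1 + (0.05)(0.8) + (-1.525)(0.8)^2 + (-0.125)(0.8)^3
  = 1 + (0.04) + (-0.976) + (-0.064) = 0.  So z_0 = 0.8 is a root, |z_0| = 0.8.
Divide out the factor (1 - 1.25 z) = (1 - z/z0) (since 1/z0 = 1.25):
  P(z) = (1 - 1.25 z)(1 + (1.3) z + (0.1) z^2)
  [check: z-coef 1.3 - (1.25) = 0.05; z^2-coef 0.1 - (1.25)(1.3) = -1.525; z^3-coef -(1.25)(0.1) = -0.125.]
Remaining roots from the quadratic factor 1 + (1.3) z + (0.1) z^2:
  Set 1 + (1.3) z + (0.1) z^2 = 0, i.e. a z^2 + b z + c = 0 with a = 0.1, b = 1.3, c = 1.
  Discriminant D = b^2 - 4ac = (1.3)^2 - 4*(0.1)*1 = 1.69 - (0.4) = 1.29.
  D >= 0, so the roots are real: z = (-b +/- sqrt(D)) / (2a) = (-1.3 +/- 1.135782) / (0.2).
    z_1 = (-1.3 + 1.135782) / (0.2) = -0.8211,   |z_1| = 0.8211.
    z_2 = (-1.3 - 1.135782) / (0.2) = -12.1789,   |z_2| = 12.1789.
Moduli of all roots: 0.8000, 0.8211, 12.1789.
All moduli strictly greater than 1? No.
Verdict: Not stationary.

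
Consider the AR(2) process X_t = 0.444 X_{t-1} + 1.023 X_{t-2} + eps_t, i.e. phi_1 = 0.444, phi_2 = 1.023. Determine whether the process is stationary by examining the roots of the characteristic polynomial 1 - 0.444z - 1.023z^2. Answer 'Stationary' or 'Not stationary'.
\text{Not stationary}

The AR(p) characteristic polynomial is P(z) = 1 - 0.444z - 1.023z^2.
Stationarity requires all roots to lie outside the unit circle, i.e. |z| > 1 for every root.
Set 1 + (-0.444) z + (-1.023) z^2 = 0, i.e. a z^2 + b z + c = 0 with a = -1.023, b = -0.444, c = 1.
Discriminant D = b^2 - 4ac = (-0.444)^2 - 4*(-1.023)*1 = 0.197136 - (-4.092) = 4.289136.
D >= 0, so the roots are real: z = (-b +/- sqrt(D)) / (2a) = (0.444 +/- 2.071023) / (-2.046).
  z_1 = (0.444 + 2.071023) / (-2.046) = -1.2292,   |z_1| = 1.2292.
  z_2 = (0.444 - 2.071023) / (-2.046) = 0.7952,   |z_2| = 0.7952.
Moduli of all roots: 1.2292, 0.7952.
All moduli strictly greater than 1? No.
Verdict: Not stationary.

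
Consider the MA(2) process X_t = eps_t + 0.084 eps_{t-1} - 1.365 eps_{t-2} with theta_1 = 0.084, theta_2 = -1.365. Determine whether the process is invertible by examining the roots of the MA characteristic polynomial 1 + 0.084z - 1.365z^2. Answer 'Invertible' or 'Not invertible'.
\text{Not invertible}

The MA(q) characteristic polynomial is P(z) = 1 + 0.084z - 1.365z^2.
Invertibility requires all roots to lie outside the unit circle, i.e. |z| > 1 for every root.
Set 1 + (0.084) z + (-1.365) z^2 = 0, i.e. a z^2 + b z + c = 0 with a = -1.365, b = 0.084, c = 1.
Discriminant D = b^2 - 4ac = (0.084)^2 - 4*(-1.365)*1 = 0.007056 - (-5.46) = 5.467056.
D >= 0, so the roots are real: z = (-b +/- sqrt(D)) / (2a) = (-0.084 +/- 2.338174) / (-2.73).
  z_1 = (-0.084 + 2.338174) / (-2.73) = -0.8257,   |z_1| = 0.8257.
  z_2 = (-0.084 - 2.338174) / (-2.73) = 0.8872,   |z_2| = 0.8872.
Moduli of all roots: 0.8257, 0.8872.
All moduli strictly greater than 1? No.
Verdict: Not invertible.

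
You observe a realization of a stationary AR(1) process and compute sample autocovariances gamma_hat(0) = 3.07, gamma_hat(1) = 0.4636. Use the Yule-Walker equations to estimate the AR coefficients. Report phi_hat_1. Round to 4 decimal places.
\hat\phi_{1} = 0.1510

The Yule-Walker equations for an AR(p) process read, in matrix form,
  Gamma_p phi = r_p,   with   (Gamma_p)_{ij} = gamma(|i - j|),
                       (r_p)_i = gamma(i),   i,j = 1..p.
Substitute the sample gammas (Toeplitz matrix and right-hand side of size 1):
  Gamma_p = [[3.07]]
  r_p     = [0.4636]
With p = 1 this is the single equation gamma(0) phi_1 = gamma(1):
  phi_hat_1 = gamma(1) / gamma(0) = 0.4636 / 3.07 = 0.1510.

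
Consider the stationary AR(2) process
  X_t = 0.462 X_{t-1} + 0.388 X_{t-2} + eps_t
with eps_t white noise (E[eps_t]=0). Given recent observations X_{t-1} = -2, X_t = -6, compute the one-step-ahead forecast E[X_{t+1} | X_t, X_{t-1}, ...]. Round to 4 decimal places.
E[X_{t+1} \mid \mathcal F_t] = -3.5480

For an AR(p) model X_t = c + sum_i phi_i X_{t-i} + eps_t, the
one-step-ahead conditional mean is
  E[X_{t+1} | X_t, ...] = c + sum_i phi_i X_{t+1-i}.
Substitute known values:
  E[X_{t+1} | ...] = (0.462) * (-6) + (0.388) * (-2)
                   = -3.5480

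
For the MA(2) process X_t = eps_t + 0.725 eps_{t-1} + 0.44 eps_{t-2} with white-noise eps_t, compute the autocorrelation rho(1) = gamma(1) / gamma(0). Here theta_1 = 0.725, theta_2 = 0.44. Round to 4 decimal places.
\rho(1) = 0.6073

For an MA(q) process with theta_0 = 1, the autocovariance is
  gamma(k) = sigma^2 * sum_{i=0..q-k} theta_i * theta_{i+k},
and rho(k) = gamma(k) / gamma(0). Sigma^2 cancels.
  numerator   = (1)*(0.725) + (0.725)*(0.44) = 1.044.
  denominator = (1)^2 + (0.725)^2 + (0.44)^2 = 1.719225.
  rho(1) = 1.044 / 1.719225 = 0.6073.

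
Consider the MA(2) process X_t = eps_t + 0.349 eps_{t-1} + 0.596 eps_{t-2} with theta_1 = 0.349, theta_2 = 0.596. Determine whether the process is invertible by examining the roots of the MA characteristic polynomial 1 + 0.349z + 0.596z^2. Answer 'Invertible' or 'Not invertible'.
\text{Invertible}

The MA(q) characteristic polynomial is P(z) = 1 + 0.349z + 0.596z^2.
Invertibility requires all roots to lie outside the unit circle, i.e. |z| > 1 for every root.
Set 1 + (0.349) z + (0.596) z^2 = 0, i.e. a z^2 + b z + c = 0 with a = 0.596, b = 0.349, c = 1.
Discriminant D = b^2 - 4ac = (0.349)^2 - 4*(0.596)*1 = 0.121801 - (2.384) = -2.262199.
D < 0, so the roots are the complex-conjugate pair z = (-b +/- i sqrt(-D)) / (2a) = -0.2928 +/- 1.2618i.
For a conjugate pair |z|^2 = z * conj(z) = (product of roots) = c/a = 1/(0.596) = 1.677852, so |z| = sqrt(1.677852) = 1.2953 for both roots.
Moduli of all roots: 1.2953, 1.2953.
All moduli strictly greater than 1? Yes.
Verdict: Invertible.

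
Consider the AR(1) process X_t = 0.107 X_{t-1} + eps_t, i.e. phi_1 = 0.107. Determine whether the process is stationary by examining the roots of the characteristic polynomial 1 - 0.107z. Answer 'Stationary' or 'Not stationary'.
\text{Stationary}

The AR(p) characteristic polynomial is P(z) = 1 - 0.107z.
Stationarity requires all roots to lie outside the unit circle, i.e. |z| > 1 for every root.
This is linear in z: 1 + (-0.107) z = 0  =>  z = -1/(-0.107) = 9.345794,  |z| = 9.345794.
Moduli of all roots: 9.3458.
All moduli strictly greater than 1? Yes.
Verdict: Stationary.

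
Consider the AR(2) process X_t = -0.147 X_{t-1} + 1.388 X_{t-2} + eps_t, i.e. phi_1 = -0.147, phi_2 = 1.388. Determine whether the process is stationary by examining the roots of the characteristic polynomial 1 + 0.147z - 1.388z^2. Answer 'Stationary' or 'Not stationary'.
\text{Not stationary}

The AR(p) characteristic polynomial is P(z) = 1 + 0.147z - 1.388z^2.
Stationarity requires all roots to lie outside the unit circle, i.e. |z| > 1 for every root.
Set 1 + (0.147) z + (-1.388) z^2 = 0, i.e. a z^2 + b z + c = 0 with a = -1.388, b = 0.147, c = 1.
Discriminant D = b^2 - 4ac = (0.147)^2 - 4*(-1.388)*1 = 0.021609 - (-5.552) = 5.573609.
D >= 0, so the roots are real: z = (-b +/- sqrt(D)) / (2a) = (-0.147 +/- 2.360849) / (-2.776).
  z_1 = (-0.147 + 2.360849) / (-2.776) = -0.7975,   |z_1| = 0.7975.
  z_2 = (-0.147 - 2.360849) / (-2.776) = 0.9034,   |z_2| = 0.9034.
Moduli of all roots: 0.7975, 0.9034.
All moduli strictly greater than 1? No.
Verdict: Not stationary.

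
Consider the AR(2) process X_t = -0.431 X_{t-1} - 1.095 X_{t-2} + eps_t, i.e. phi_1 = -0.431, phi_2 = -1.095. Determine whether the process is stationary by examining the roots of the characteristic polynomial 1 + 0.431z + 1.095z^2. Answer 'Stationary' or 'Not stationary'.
\text{Not stationary}

The AR(p) characteristic polynomial is P(z) = 1 + 0.431z + 1.095z^2.
Stationarity requires all roots to lie outside the unit circle, i.e. |z| > 1 for every root.
Set 1 + (0.431) z + (1.095) z^2 = 0, i.e. a z^2 + b z + c = 0 with a = 1.095, b = 0.431, c = 1.
Discriminant D = b^2 - 4ac = (0.431)^2 - 4*(1.095)*1 = 0.185761 - (4.38) = -4.194239.
D < 0, so the roots are the complex-conjugate pair z = (-b +/- i sqrt(-D)) / (2a) = -0.1968 +/- 0.9352i.
For a conjugate pair |z|^2 = z * conj(z) = (product of roots) = c/a = 1/(1.095) = 0.913242, so |z| = sqrt(0.913242) = 0.9556 for both roots.
Moduli of all roots: 0.9556, 0.9556.
All moduli strictly greater than 1? No.
Verdict: Not stationary.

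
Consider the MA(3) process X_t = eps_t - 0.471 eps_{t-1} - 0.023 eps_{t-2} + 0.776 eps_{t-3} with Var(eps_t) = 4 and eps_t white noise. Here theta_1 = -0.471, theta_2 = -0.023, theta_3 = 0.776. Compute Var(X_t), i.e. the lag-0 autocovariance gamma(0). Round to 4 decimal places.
\gamma(0) = 7.2982

For an MA(q) process X_t = eps_t + sum_i theta_i eps_{t-i} with
Var(eps_t) = sigma^2, the variance is
  gamma(0) = sigma^2 * (1 + sum_i theta_i^2).
  sum_i theta_i^2 = (-0.471)^2 + (-0.023)^2 + (0.776)^2 = 0.221841 + 0.000529 + 0.602176 = 0.824546.
  gamma(0) = 4 * (1 + 0.824546) = 4 * 1.824546 = 7.298184, which rounds to 7.2982.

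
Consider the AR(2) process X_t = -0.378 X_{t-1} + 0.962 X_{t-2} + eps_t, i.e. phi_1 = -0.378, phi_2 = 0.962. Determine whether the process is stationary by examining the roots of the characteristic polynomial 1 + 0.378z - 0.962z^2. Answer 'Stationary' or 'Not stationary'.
\text{Not stationary}

The AR(p) characteristic polynomial is P(z) = 1 + 0.378z - 0.962z^2.
Stationarity requires all roots to lie outside the unit circle, i.e. |z| > 1 for every root.
Set 1 + (0.378) z + (-0.962) z^2 = 0, i.e. a z^2 + b z + c = 0 with a = -0.962, b = 0.378, c = 1.
Discriminant D = b^2 - 4ac = (0.378)^2 - 4*(-0.962)*1 = 0.142884 - (-3.848) = 3.990884.
D >= 0, so the roots are real: z = (-b +/- sqrt(D)) / (2a) = (-0.378 +/- 1.99772) / (-1.924).
  z_1 = (-0.378 + 1.99772) / (-1.924) = -0.8419,   |z_1| = 0.8419.
  z_2 = (-0.378 - 1.99772) / (-1.924) = 1.2348,   |z_2| = 1.2348.
Moduli of all roots: 0.8419, 1.2348.
All moduli strictly greater than 1? No.
Verdict: Not stationary.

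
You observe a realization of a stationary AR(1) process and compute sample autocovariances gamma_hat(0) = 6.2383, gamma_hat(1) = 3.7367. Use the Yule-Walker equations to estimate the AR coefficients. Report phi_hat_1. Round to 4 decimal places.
\hat\phi_{1} = 0.5990

The Yule-Walker equations for an AR(p) process read, in matrix form,
  Gamma_p phi = r_p,   with   (Gamma_p)_{ij} = gamma(|i - j|),
                       (r_p)_i = gamma(i),   i,j = 1..p.
Substitute the sample gammas (Toeplitz matrix and right-hand side of size 1):
  Gamma_p = [[6.2383]]
  r_p     = [3.7367]
With p = 1 this is the single equation gamma(0) phi_1 = gamma(1):
  phi_hat_1 = gamma(1) / gamma(0) = 3.7367 / 6.2383 = 0.5990.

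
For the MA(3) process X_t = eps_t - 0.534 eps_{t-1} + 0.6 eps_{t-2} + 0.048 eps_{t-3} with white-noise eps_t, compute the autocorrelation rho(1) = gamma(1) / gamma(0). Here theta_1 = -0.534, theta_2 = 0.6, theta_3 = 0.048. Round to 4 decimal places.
\rho(1) = -0.5011

For an MA(q) process with theta_0 = 1, the autocovariance is
  gamma(k) = sigma^2 * sum_{i=0..q-k} theta_i * theta_{i+k},
and rho(k) = gamma(k) / gamma(0). Sigma^2 cancels.
  numerator   = (1)*(-0.534) + (-0.534)*(0.6) + (0.6)*(0.048) = -0.8256.
  denominator = (1)^2 + (-0.534)^2 + (0.6)^2 + (0.048)^2 = 1.64746.
  rho(1) = -0.8256 / 1.64746 = -0.5011.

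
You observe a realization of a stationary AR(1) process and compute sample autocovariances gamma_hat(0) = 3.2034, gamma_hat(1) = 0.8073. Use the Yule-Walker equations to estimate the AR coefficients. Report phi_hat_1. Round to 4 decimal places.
\hat\phi_{1} = 0.2520

The Yule-Walker equations for an AR(p) process read, in matrix form,
  Gamma_p phi = r_p,   with   (Gamma_p)_{ij} = gamma(|i - j|),
                       (r_p)_i = gamma(i),   i,j = 1..p.
Substitute the sample gammas (Toeplitz matrix and right-hand side of size 1):
  Gamma_p = [[3.2034]]
  r_p     = [0.8073]
With p = 1 this is the single equation gamma(0) phi_1 = gamma(1):
  phi_hat_1 = gamma(1) / gamma(0) = 0.8073 / 3.2034 = 0.2520.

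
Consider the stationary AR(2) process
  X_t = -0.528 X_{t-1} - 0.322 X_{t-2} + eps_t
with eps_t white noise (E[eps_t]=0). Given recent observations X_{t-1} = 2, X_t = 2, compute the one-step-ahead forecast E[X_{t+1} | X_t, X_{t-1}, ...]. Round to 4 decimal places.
E[X_{t+1} \mid \mathcal F_t] = -1.7000

For an AR(p) model X_t = c + sum_i phi_i X_{t-i} + eps_t, the
one-step-ahead conditional mean is
  E[X_{t+1} | X_t, ...] = c + sum_i phi_i X_{t+1-i}.
Substitute known values:
  E[X_{t+1} | ...] = (-0.528) * (2) + (-0.322) * (2)
                   = -1.7000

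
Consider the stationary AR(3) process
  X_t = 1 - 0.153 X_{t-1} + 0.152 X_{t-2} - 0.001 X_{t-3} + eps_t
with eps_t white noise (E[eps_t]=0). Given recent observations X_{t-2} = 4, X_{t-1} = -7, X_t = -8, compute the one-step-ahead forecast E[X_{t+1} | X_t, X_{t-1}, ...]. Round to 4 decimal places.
E[X_{t+1} \mid \mathcal F_t] = 1.1560

For an AR(p) model X_t = c + sum_i phi_i X_{t-i} + eps_t, the
one-step-ahead conditional mean is
  E[X_{t+1} | X_t, ...] = c + sum_i phi_i X_{t+1-i}.
Substitute known values:
  E[X_{t+1} | ...] = 1 + (-0.153) * (-8) + (0.152) * (-7) + (-0.001) * (4)
                   = 1.1560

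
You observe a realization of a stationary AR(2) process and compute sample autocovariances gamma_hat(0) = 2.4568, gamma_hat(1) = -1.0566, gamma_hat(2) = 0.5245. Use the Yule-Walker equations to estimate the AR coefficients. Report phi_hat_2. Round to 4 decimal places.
\hat\phi_{2} = 0.0350

The Yule-Walker equations for an AR(p) process read, in matrix form,
  Gamma_p phi = r_p,   with   (Gamma_p)_{ij} = gamma(|i - j|),
                       (r_p)_i = gamma(i),   i,j = 1..p.
Substitute the sample gammas (Toeplitz matrix and right-hand side of size 2):
  Gamma_p = [[2.4568, -1.0566], [-1.0566, 2.4568]]
  r_p     = [-1.0566, 0.5245]
Written out:
  2.4568 phi_1 - 1.0566 phi_2 = -1.0566
  -1.0566 phi_1 + 2.4568 phi_2 = 0.5245
Solve by Cramer's rule:
  det = gamma(0)^2 - gamma(1)^2 = (2.4568)^2 - (-1.0566)^2 = 6.03586624 - 1.11640356 = 4.91946268
  phi_hat_1 = [gamma(1) gamma(0) - gamma(1) gamma(2)] / det = [(-1.0566)(2.4568) - (-1.0566)(0.5245)] / 4.91946268 = -2.04166818 / 4.91946268 = -0.415
  phi_hat_2 = [gamma(0) gamma(2) - gamma(1)^2] / det = [(2.4568)(0.5245) - (-1.0566)^2] / 4.91946268 = 0.17218804 / 4.91946268 = 0.035
So phi_hat = [-0.4150, 0.0350].
Therefore phi_hat_2 = 0.0350.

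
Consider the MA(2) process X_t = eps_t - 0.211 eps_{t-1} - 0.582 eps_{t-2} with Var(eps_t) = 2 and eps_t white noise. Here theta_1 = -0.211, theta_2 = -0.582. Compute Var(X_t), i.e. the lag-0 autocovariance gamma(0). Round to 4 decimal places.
\gamma(0) = 2.7665

For an MA(q) process X_t = eps_t + sum_i theta_i eps_{t-i} with
Var(eps_t) = sigma^2, the variance is
  gamma(0) = sigma^2 * (1 + sum_i theta_i^2).
  sum_i theta_i^2 = (-0.211)^2 + (-0.582)^2 = 0.044521 + 0.338724 = 0.383245.
  gamma(0) = 2 * (1 + 0.383245) = 2 * 1.383245 = 2.76649, which rounds to 2.7665.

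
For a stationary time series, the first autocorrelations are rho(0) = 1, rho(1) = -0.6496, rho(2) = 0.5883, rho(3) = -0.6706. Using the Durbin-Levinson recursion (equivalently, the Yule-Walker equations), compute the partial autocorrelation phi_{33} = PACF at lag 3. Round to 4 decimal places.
\phi_{33} = -0.3989

The PACF at lag k is phi_{kk}, the last component of the solution
to the Yule-Walker system G_k phi = r_k where
  (G_k)_{ij} = rho(|i - j|), (r_k)_i = rho(i), i,j = 1..k.
Equivalently, Durbin-Levinson gives phi_{kk} iteratively:
  phi_{11} = rho(1)
  phi_{kk} = [rho(k) - sum_{j=1..k-1} phi_{k-1,j} rho(k-j)]
            / [1 - sum_{j=1..k-1} phi_{k-1,j} rho(j)],
  phi_{k,j} = phi_{k-1,j} - phi_{kk} phi_{k-1,k-j},  j = 1..k-1.
Step k = 1:
  phi_11 = rho(1) = -0.6496.
Step k = 2:
  phi_22 = [rho(2) - phi_11 rho(1)] / [1 - phi_11 rho(1)] = [0.5883 - (-0.6496)(-0.6496)] / [1 - (-0.6496)(-0.6496)]
         = 0.16631984 / 0.57801984 = 0.287741.
  Update: phi_21 = phi_11 - phi_22 phi_11 = -0.6496 - (0.287741)(-0.6496) = -0.462684.
Step k = 3:
  phi_33 = [rho(3) - phi_21 rho(2) - phi_22 rho(1)] / [1 - phi_21 rho(1) - phi_22 rho(2)]
    numerator   = -0.6706 - (-0.462684)(0.5883) - (0.287741)(-0.6496) = -0.21148685
    denominator = 1 - (-0.462684)(-0.6496) - (0.287741)(0.5883) = 0.53016285
  phi_33 = -0.21148685 / 0.53016285 = -0.3989.
Therefore phi_{33} = -0.3989.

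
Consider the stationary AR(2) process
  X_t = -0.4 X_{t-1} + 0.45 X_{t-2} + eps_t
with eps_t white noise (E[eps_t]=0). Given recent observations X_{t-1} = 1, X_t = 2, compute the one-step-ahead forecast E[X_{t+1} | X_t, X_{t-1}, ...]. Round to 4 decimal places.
E[X_{t+1} \mid \mathcal F_t] = -0.3500

For an AR(p) model X_t = c + sum_i phi_i X_{t-i} + eps_t, the
one-step-ahead conditional mean is
  E[X_{t+1} | X_t, ...] = c + sum_i phi_i X_{t+1-i}.
Substitute known values:
  E[X_{t+1} | ...] = (-0.4) * (2) + (0.45) * (1)
                   = -0.3500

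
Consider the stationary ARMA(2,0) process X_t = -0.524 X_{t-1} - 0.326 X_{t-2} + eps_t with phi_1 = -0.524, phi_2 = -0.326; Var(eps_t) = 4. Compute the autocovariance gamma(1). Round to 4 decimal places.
\gamma(1) = -2.0960

Multiply the model equation by X_{t-k} and take expectations. With theta_0 = psi_0 = 1 and psi_j the MA(infinity) weights, this gives
  gamma(k) - sum_i phi_i gamma(k-i) = c_k,
  c_k = sigma^2 * sum_{j=k..q} theta_j psi_{j-k}   (c_k = 0 for k > q),
using gamma(-m) = gamma(m).
Pure AR (q = 0): c_0 = sigma^2 = 4, c_k = 0 for k >= 1.
Equations for k = 0, 1, 2 (AR order 2, c_2 = 0):
  (E0) gamma(0) = phi_1 gamma(1) + phi_2 gamma(2) + c_0
  (E1) gamma(1) = phi_1 gamma(0) + phi_2 gamma(1) + c_1
  (E2) gamma(2) = phi_1 gamma(1) + phi_2 gamma(0)
From (E1): gamma(1) = A gamma(0) + B with
  A = phi_1 / (1 - phi_2) = -0.524 / 1.326 = -0.395173,   B = c_1 / (1 - phi_2) = 0 / 1.326 = 0.
Insert (E2) into (E0): gamma(0) (1 - phi_2^2) = phi_1 (1 + phi_2) gamma(1) + c_0.
  phi_1 (1 + phi_2) = (-0.524)(0.674) = -0.353176,   1 - phi_2^2 = 0.893724.
Replace gamma(1) by A gamma(0) + B and collect gamma(0):
  gamma(0) [0.893724 - (-0.353176)(-0.395173)] = c_0 = 4
  gamma(0) * 0.754158 = 4
  gamma(0) = 4 / 0.754158 = 5.303927.
  gamma(1) = A gamma(0) = (-0.395173)(5.303927) = -2.095971.
Therefore gamma(1) = -2.0960 (to 4 decimal places).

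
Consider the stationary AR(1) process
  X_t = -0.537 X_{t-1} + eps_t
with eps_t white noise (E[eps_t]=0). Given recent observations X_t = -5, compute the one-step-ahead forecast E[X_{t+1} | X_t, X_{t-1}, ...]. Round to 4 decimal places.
E[X_{t+1} \mid \mathcal F_t] = 2.6850

For an AR(p) model X_t = c + sum_i phi_i X_{t-i} + eps_t, the
one-step-ahead conditional mean is
  E[X_{t+1} | X_t, ...] = c + sum_i phi_i X_{t+1-i}.
Substitute known values:
  E[X_{t+1} | ...] = (-0.537) * (-5)
                   = 2.6850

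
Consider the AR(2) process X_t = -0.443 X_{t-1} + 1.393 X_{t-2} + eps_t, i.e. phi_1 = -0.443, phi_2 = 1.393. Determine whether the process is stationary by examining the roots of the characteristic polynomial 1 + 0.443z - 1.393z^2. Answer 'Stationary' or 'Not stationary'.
\text{Not stationary}

The AR(p) characteristic polynomial is P(z) = 1 + 0.443z - 1.393z^2.
Stationarity requires all roots to lie outside the unit circle, i.e. |z| > 1 for every root.
Set 1 + (0.443) z + (-1.393) z^2 = 0, i.e. a z^2 + b z + c = 0 with a = -1.393, b = 0.443, c = 1.
Discriminant D = b^2 - 4ac = (0.443)^2 - 4*(-1.393)*1 = 0.196249 - (-5.572) = 5.768249.
D >= 0, so the roots are real: z = (-b +/- sqrt(D)) / (2a) = (-0.443 +/- 2.401718) / (-2.786).
  z_1 = (-0.443 + 2.401718) / (-2.786) = -0.7031,   |z_1| = 0.7031.
  z_2 = (-0.443 - 2.401718) / (-2.786) = 1.0211,   |z_2| = 1.0211.
Moduli of all roots: 0.7031, 1.0211.
All moduli strictly greater than 1? No.
Verdict: Not stationary.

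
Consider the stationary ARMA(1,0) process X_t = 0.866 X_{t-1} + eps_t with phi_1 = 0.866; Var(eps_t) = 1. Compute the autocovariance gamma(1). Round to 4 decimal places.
\gamma(1) = 3.4634

Multiply the model equation by X_{t-k} and take expectations. With theta_0 = psi_0 = 1 and psi_j the MA(infinity) weights, this gives
  gamma(k) - sum_i phi_i gamma(k-i) = c_k,
  c_k = sigma^2 * sum_{j=k..q} theta_j psi_{j-k}   (c_k = 0 for k > q),
using gamma(-m) = gamma(m).
Pure AR (q = 0): c_0 = sigma^2 = 1, c_k = 0 for k >= 1.
Equations for k = 0 and k = 1 (AR order 1):
  gamma(0) = phi_1 gamma(1) + c_0
  gamma(1) = phi_1 gamma(0) + c_1
Substituting the second into the first: gamma(0) (1 - phi_1^2) = c_0 + phi_1 c_1, so
  gamma(0) = c_0 / (1 - phi_1^2) = 1 / (1 - (0.866)^2) = 1 / 0.250044 = 3.999296.
  gamma(1) = phi_1 gamma(0) = (0.866)(3.999296) = 3.46339.
Therefore gamma(1) = 3.4634 (to 4 decimal places).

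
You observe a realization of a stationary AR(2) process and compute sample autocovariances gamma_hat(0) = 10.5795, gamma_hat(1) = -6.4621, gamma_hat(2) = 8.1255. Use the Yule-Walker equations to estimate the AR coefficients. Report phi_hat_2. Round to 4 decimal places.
\hat\phi_{2} = 0.6300

The Yule-Walker equations for an AR(p) process read, in matrix form,
  Gamma_p phi = r_p,   with   (Gamma_p)_{ij} = gamma(|i - j|),
                       (r_p)_i = gamma(i),   i,j = 1..p.
Substitute the sample gammas (Toeplitz matrix and right-hand side of size 2):
  Gamma_p = [[10.5795, -6.4621], [-6.4621, 10.5795]]
  r_p     = [-6.4621, 8.1255]
Written out:
  10.5795 phi_1 - 6.4621 phi_2 = -6.4621
  -6.4621 phi_1 + 10.5795 phi_2 = 8.1255
Solve by Cramer's rule:
  det = gamma(0)^2 - gamma(1)^2 = (10.5795)^2 - (-6.4621)^2 = 111.92582025 - 41.75873641 = 70.16708384
  phi_hat_1 = [gamma(1) gamma(0) - gamma(1) gamma(2)] / det = [(-6.4621)(10.5795) - (-6.4621)(8.1255)] / 70.16708384 = -15.8579934 / 70.16708384 = -0.226
  phi_hat_2 = [gamma(0) gamma(2) - gamma(1)^2] / det = [(10.5795)(8.1255) - (-6.4621)^2] / 70.16708384 = 44.20499084 / 70.16708384 = 0.63
So phi_hat = [-0.2260, 0.6300].
Therefore phi_hat_2 = 0.6300.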